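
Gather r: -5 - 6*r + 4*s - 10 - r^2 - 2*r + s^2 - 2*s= -r^2 - 8*r + s^2 + 2*s - 15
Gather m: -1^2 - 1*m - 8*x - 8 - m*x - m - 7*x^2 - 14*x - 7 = m*(-x - 2) - 7*x^2 - 22*x - 16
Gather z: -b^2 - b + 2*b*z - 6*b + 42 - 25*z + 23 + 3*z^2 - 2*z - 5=-b^2 - 7*b + 3*z^2 + z*(2*b - 27) + 60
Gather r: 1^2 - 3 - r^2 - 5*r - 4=-r^2 - 5*r - 6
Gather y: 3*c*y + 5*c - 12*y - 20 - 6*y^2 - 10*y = 5*c - 6*y^2 + y*(3*c - 22) - 20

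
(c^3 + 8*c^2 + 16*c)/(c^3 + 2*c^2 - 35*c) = (c^2 + 8*c + 16)/(c^2 + 2*c - 35)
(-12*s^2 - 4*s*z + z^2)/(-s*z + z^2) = (12*s^2 + 4*s*z - z^2)/(z*(s - z))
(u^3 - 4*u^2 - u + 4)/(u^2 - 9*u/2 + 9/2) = 2*(u^3 - 4*u^2 - u + 4)/(2*u^2 - 9*u + 9)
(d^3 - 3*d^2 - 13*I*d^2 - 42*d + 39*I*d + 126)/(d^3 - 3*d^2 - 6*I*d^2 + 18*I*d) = (d - 7*I)/d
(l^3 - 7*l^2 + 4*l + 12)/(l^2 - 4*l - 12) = (l^2 - l - 2)/(l + 2)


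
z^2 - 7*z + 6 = (z - 6)*(z - 1)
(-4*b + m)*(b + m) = -4*b^2 - 3*b*m + m^2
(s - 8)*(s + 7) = s^2 - s - 56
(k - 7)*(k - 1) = k^2 - 8*k + 7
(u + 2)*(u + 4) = u^2 + 6*u + 8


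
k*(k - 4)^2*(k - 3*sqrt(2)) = k^4 - 8*k^3 - 3*sqrt(2)*k^3 + 16*k^2 + 24*sqrt(2)*k^2 - 48*sqrt(2)*k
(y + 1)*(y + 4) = y^2 + 5*y + 4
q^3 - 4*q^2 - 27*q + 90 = (q - 6)*(q - 3)*(q + 5)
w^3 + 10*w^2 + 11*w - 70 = (w - 2)*(w + 5)*(w + 7)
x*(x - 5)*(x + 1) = x^3 - 4*x^2 - 5*x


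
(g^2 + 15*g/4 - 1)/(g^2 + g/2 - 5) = (4*g^2 + 15*g - 4)/(2*(2*g^2 + g - 10))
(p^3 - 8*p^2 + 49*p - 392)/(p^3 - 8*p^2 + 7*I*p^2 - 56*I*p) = (p - 7*I)/p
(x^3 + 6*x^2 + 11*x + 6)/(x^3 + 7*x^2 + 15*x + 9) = (x + 2)/(x + 3)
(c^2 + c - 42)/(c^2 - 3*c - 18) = (c + 7)/(c + 3)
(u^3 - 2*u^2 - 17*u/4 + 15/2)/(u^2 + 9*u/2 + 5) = (4*u^2 - 16*u + 15)/(2*(2*u + 5))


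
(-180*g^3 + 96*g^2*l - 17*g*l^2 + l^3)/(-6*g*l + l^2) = 30*g^2/l - 11*g + l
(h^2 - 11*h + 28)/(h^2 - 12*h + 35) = (h - 4)/(h - 5)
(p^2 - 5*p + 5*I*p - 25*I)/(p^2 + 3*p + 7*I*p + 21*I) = (p^2 + 5*p*(-1 + I) - 25*I)/(p^2 + p*(3 + 7*I) + 21*I)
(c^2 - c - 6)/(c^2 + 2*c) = (c - 3)/c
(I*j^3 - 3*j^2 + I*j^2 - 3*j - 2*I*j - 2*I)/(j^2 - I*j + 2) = (I*j^2 + j*(-2 + I) - 2)/(j - 2*I)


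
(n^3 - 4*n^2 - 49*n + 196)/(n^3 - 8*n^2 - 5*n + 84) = (n + 7)/(n + 3)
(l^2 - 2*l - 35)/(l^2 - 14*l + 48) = (l^2 - 2*l - 35)/(l^2 - 14*l + 48)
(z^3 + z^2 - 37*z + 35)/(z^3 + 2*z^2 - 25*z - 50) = (z^2 + 6*z - 7)/(z^2 + 7*z + 10)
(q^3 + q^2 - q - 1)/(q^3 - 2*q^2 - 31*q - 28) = (q^2 - 1)/(q^2 - 3*q - 28)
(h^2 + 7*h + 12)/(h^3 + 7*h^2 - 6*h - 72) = (h + 3)/(h^2 + 3*h - 18)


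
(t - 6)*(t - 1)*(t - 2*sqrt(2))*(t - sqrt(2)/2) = t^4 - 7*t^3 - 5*sqrt(2)*t^3/2 + 8*t^2 + 35*sqrt(2)*t^2/2 - 15*sqrt(2)*t - 14*t + 12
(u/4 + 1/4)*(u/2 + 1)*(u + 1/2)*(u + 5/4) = u^4/8 + 19*u^3/32 + 63*u^2/64 + 43*u/64 + 5/32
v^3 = v^3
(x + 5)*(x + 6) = x^2 + 11*x + 30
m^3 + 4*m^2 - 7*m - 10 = (m - 2)*(m + 1)*(m + 5)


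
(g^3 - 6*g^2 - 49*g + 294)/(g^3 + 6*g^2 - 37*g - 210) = (g - 7)/(g + 5)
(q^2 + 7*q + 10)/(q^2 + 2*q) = (q + 5)/q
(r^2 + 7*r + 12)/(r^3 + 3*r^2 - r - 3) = (r + 4)/(r^2 - 1)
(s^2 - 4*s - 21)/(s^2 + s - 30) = (s^2 - 4*s - 21)/(s^2 + s - 30)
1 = 1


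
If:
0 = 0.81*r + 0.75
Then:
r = -0.93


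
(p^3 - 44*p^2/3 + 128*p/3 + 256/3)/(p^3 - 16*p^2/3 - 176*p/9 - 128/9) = 3*(p - 8)/(3*p + 4)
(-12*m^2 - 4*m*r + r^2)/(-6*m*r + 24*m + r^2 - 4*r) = (2*m + r)/(r - 4)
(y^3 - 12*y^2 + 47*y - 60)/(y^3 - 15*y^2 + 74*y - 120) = (y - 3)/(y - 6)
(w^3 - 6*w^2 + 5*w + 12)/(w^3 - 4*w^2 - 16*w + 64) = (w^2 - 2*w - 3)/(w^2 - 16)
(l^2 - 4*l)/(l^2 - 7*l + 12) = l/(l - 3)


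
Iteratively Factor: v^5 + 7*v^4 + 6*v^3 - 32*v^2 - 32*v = (v + 1)*(v^4 + 6*v^3 - 32*v) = (v + 1)*(v + 4)*(v^3 + 2*v^2 - 8*v) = (v - 2)*(v + 1)*(v + 4)*(v^2 + 4*v) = (v - 2)*(v + 1)*(v + 4)^2*(v)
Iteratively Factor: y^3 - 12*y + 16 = (y - 2)*(y^2 + 2*y - 8) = (y - 2)^2*(y + 4)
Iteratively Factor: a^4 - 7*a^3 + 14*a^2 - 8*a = (a - 2)*(a^3 - 5*a^2 + 4*a) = (a - 2)*(a - 1)*(a^2 - 4*a) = a*(a - 2)*(a - 1)*(a - 4)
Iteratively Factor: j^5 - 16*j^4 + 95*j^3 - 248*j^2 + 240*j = (j - 4)*(j^4 - 12*j^3 + 47*j^2 - 60*j) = (j - 4)*(j - 3)*(j^3 - 9*j^2 + 20*j) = (j - 4)^2*(j - 3)*(j^2 - 5*j) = j*(j - 4)^2*(j - 3)*(j - 5)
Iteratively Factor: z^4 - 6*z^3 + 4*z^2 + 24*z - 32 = (z + 2)*(z^3 - 8*z^2 + 20*z - 16) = (z - 4)*(z + 2)*(z^2 - 4*z + 4) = (z - 4)*(z - 2)*(z + 2)*(z - 2)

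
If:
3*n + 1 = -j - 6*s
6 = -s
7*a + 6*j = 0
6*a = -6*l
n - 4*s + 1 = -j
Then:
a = 330/7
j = -55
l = -330/7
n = 30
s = -6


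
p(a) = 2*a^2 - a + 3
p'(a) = 4*a - 1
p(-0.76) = 4.92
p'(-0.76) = -4.04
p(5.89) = 66.49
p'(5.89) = 22.56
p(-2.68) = 20.04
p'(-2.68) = -11.72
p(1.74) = 7.32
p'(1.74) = 5.96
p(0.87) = 3.64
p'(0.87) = 2.48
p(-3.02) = 24.26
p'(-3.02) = -13.08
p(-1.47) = 8.79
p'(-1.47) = -6.88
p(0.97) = 3.91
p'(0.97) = 2.88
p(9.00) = 156.00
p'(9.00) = 35.00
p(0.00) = 3.00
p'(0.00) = -1.00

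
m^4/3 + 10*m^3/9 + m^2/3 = m^2*(m/3 + 1)*(m + 1/3)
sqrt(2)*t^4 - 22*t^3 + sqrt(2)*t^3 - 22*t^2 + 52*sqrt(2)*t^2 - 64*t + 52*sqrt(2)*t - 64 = (t - 8*sqrt(2))*(t - 2*sqrt(2))*(t - sqrt(2))*(sqrt(2)*t + sqrt(2))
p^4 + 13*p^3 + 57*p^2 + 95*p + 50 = (p + 1)*(p + 2)*(p + 5)^2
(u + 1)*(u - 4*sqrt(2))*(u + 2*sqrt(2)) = u^3 - 2*sqrt(2)*u^2 + u^2 - 16*u - 2*sqrt(2)*u - 16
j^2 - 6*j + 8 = (j - 4)*(j - 2)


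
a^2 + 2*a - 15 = (a - 3)*(a + 5)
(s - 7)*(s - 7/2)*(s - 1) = s^3 - 23*s^2/2 + 35*s - 49/2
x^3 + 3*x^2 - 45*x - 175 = (x - 7)*(x + 5)^2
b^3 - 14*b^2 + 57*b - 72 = (b - 8)*(b - 3)^2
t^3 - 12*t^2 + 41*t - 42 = (t - 7)*(t - 3)*(t - 2)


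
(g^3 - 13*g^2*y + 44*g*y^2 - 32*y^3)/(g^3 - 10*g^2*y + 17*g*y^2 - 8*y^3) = (-g + 4*y)/(-g + y)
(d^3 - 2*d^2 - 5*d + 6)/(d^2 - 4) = (d^2 - 4*d + 3)/(d - 2)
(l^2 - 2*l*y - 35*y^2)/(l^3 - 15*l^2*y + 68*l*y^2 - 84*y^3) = (l + 5*y)/(l^2 - 8*l*y + 12*y^2)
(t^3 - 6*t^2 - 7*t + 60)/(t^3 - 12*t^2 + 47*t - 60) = (t + 3)/(t - 3)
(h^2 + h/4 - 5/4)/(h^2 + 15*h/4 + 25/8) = 2*(h - 1)/(2*h + 5)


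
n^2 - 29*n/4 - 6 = (n - 8)*(n + 3/4)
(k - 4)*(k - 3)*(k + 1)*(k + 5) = k^4 - k^3 - 25*k^2 + 37*k + 60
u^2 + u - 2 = (u - 1)*(u + 2)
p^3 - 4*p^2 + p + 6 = (p - 3)*(p - 2)*(p + 1)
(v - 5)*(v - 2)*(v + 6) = v^3 - v^2 - 32*v + 60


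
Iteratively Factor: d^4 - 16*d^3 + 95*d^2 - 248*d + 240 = (d - 5)*(d^3 - 11*d^2 + 40*d - 48) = (d - 5)*(d - 4)*(d^2 - 7*d + 12) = (d - 5)*(d - 4)*(d - 3)*(d - 4)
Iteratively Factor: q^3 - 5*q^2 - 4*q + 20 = (q - 5)*(q^2 - 4) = (q - 5)*(q + 2)*(q - 2)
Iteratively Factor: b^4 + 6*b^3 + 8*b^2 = (b)*(b^3 + 6*b^2 + 8*b) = b^2*(b^2 + 6*b + 8) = b^2*(b + 2)*(b + 4)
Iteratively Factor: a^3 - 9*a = (a)*(a^2 - 9) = a*(a - 3)*(a + 3)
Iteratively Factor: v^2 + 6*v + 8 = (v + 4)*(v + 2)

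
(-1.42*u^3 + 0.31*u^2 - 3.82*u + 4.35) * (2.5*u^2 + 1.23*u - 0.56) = -3.55*u^5 - 0.9716*u^4 - 8.3735*u^3 + 6.0028*u^2 + 7.4897*u - 2.436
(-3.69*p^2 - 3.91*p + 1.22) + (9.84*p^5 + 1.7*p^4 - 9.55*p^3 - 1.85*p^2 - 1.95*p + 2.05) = 9.84*p^5 + 1.7*p^4 - 9.55*p^3 - 5.54*p^2 - 5.86*p + 3.27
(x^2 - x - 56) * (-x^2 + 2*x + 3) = -x^4 + 3*x^3 + 57*x^2 - 115*x - 168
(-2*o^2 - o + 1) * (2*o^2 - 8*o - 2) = -4*o^4 + 14*o^3 + 14*o^2 - 6*o - 2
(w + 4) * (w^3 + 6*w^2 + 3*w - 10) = w^4 + 10*w^3 + 27*w^2 + 2*w - 40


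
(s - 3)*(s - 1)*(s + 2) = s^3 - 2*s^2 - 5*s + 6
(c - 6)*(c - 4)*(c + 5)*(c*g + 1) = c^4*g - 5*c^3*g + c^3 - 26*c^2*g - 5*c^2 + 120*c*g - 26*c + 120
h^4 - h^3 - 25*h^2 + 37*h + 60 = (h - 4)*(h - 3)*(h + 1)*(h + 5)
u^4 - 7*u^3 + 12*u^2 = u^2*(u - 4)*(u - 3)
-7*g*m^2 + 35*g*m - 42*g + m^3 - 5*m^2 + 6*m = (-7*g + m)*(m - 3)*(m - 2)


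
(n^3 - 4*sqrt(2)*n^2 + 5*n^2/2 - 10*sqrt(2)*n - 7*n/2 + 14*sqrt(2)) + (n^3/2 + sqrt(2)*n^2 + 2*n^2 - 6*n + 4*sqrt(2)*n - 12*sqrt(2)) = 3*n^3/2 - 3*sqrt(2)*n^2 + 9*n^2/2 - 19*n/2 - 6*sqrt(2)*n + 2*sqrt(2)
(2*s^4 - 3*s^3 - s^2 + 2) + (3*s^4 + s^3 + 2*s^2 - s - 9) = 5*s^4 - 2*s^3 + s^2 - s - 7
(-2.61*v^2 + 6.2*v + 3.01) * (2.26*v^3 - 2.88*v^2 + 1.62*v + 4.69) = -5.8986*v^5 + 21.5288*v^4 - 15.2816*v^3 - 10.8657*v^2 + 33.9542*v + 14.1169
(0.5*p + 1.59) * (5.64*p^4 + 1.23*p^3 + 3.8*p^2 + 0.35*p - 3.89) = 2.82*p^5 + 9.5826*p^4 + 3.8557*p^3 + 6.217*p^2 - 1.3885*p - 6.1851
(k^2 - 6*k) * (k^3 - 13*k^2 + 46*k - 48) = k^5 - 19*k^4 + 124*k^3 - 324*k^2 + 288*k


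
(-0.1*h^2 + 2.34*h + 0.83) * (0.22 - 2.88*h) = 0.288*h^3 - 6.7612*h^2 - 1.8756*h + 0.1826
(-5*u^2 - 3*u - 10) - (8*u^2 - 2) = -13*u^2 - 3*u - 8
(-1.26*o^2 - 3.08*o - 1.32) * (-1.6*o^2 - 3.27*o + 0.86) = 2.016*o^4 + 9.0482*o^3 + 11.1*o^2 + 1.6676*o - 1.1352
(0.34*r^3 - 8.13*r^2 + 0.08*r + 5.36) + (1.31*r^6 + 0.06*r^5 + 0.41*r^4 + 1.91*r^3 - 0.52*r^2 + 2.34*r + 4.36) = 1.31*r^6 + 0.06*r^5 + 0.41*r^4 + 2.25*r^3 - 8.65*r^2 + 2.42*r + 9.72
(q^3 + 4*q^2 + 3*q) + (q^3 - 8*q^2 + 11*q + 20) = 2*q^3 - 4*q^2 + 14*q + 20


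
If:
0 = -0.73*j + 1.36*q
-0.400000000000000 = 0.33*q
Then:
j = -2.26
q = -1.21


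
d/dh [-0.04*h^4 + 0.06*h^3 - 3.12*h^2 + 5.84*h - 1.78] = -0.16*h^3 + 0.18*h^2 - 6.24*h + 5.84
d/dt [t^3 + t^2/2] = t*(3*t + 1)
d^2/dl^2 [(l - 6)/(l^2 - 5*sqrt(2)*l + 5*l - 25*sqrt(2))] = 2*((l - 6)*(2*l - 5*sqrt(2) + 5)^2 + (-3*l + 1 + 5*sqrt(2))*(l^2 - 5*sqrt(2)*l + 5*l - 25*sqrt(2)))/(l^2 - 5*sqrt(2)*l + 5*l - 25*sqrt(2))^3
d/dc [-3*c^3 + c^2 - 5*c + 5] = -9*c^2 + 2*c - 5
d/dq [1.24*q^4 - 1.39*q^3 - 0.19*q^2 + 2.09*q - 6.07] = 4.96*q^3 - 4.17*q^2 - 0.38*q + 2.09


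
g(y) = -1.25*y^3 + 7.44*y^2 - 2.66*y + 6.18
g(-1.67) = 37.19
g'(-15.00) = -1069.61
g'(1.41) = 10.87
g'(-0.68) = -14.51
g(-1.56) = 33.18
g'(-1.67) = -37.97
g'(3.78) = 0.00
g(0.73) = 7.72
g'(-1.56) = -35.00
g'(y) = -3.75*y^2 + 14.88*y - 2.66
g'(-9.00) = -440.33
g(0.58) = 6.90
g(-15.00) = 5938.83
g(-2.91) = 107.73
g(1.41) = 13.72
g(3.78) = 34.92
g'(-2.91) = -77.72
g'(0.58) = 4.71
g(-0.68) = 11.82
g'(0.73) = 6.20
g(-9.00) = 1544.01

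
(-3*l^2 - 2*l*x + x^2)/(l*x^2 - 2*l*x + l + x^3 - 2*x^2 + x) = (-3*l + x)/(x^2 - 2*x + 1)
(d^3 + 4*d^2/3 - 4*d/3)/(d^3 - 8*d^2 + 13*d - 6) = d*(3*d^2 + 4*d - 4)/(3*(d^3 - 8*d^2 + 13*d - 6))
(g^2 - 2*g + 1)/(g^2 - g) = (g - 1)/g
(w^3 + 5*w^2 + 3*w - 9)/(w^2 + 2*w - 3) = w + 3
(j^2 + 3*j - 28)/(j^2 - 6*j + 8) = (j + 7)/(j - 2)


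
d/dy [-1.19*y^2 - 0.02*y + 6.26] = -2.38*y - 0.02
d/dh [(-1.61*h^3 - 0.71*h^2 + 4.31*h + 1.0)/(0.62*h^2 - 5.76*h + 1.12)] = (-0.9982*h^4 + 18.5472*h^3 - 3.9922*h^2 - 2.8304*h + 10.5872)/(0.3844*h^4 - 7.1424*h^3 + 34.5664*h^2 - 12.9024*h + 1.2544)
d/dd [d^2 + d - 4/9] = 2*d + 1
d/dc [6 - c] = -1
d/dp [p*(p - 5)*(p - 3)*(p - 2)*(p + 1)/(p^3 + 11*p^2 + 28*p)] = 2*(p^5 + 12*p^4 - 43*p^3 - 263*p^2 + 618*p + 179)/(p^4 + 22*p^3 + 177*p^2 + 616*p + 784)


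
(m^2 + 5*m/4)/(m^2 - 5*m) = (m + 5/4)/(m - 5)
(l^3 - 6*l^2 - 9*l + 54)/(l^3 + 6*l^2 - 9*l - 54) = (l - 6)/(l + 6)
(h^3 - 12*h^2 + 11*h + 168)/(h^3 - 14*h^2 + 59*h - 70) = (h^2 - 5*h - 24)/(h^2 - 7*h + 10)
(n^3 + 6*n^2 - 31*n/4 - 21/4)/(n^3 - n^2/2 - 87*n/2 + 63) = (n + 1/2)/(n - 6)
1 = 1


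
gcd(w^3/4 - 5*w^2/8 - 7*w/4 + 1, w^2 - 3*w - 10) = w + 2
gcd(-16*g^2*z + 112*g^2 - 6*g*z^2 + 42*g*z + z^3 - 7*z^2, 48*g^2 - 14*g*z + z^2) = -8*g + z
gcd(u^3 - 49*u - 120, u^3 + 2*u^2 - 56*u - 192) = u - 8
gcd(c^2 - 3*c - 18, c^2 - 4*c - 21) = c + 3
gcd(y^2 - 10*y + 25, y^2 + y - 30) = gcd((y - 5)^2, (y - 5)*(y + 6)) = y - 5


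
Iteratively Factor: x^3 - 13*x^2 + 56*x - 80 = (x - 4)*(x^2 - 9*x + 20) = (x - 5)*(x - 4)*(x - 4)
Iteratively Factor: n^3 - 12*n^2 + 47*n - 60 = (n - 5)*(n^2 - 7*n + 12) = (n - 5)*(n - 4)*(n - 3)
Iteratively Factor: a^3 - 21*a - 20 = (a - 5)*(a^2 + 5*a + 4) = (a - 5)*(a + 1)*(a + 4)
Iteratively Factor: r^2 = (r)*(r)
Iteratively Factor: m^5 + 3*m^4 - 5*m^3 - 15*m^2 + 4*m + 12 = (m - 1)*(m^4 + 4*m^3 - m^2 - 16*m - 12) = (m - 2)*(m - 1)*(m^3 + 6*m^2 + 11*m + 6) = (m - 2)*(m - 1)*(m + 2)*(m^2 + 4*m + 3) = (m - 2)*(m - 1)*(m + 1)*(m + 2)*(m + 3)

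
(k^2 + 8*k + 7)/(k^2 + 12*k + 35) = (k + 1)/(k + 5)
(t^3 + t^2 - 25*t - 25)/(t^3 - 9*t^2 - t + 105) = (t^2 + 6*t + 5)/(t^2 - 4*t - 21)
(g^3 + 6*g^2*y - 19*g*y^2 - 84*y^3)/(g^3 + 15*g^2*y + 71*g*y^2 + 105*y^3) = (g - 4*y)/(g + 5*y)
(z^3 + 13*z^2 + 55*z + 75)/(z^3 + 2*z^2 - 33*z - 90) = (z + 5)/(z - 6)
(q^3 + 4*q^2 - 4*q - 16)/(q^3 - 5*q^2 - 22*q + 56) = (q + 2)/(q - 7)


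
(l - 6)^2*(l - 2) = l^3 - 14*l^2 + 60*l - 72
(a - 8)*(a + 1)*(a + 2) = a^3 - 5*a^2 - 22*a - 16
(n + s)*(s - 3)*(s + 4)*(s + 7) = n*s^3 + 8*n*s^2 - 5*n*s - 84*n + s^4 + 8*s^3 - 5*s^2 - 84*s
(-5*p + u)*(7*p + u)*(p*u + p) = -35*p^3*u - 35*p^3 + 2*p^2*u^2 + 2*p^2*u + p*u^3 + p*u^2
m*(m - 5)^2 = m^3 - 10*m^2 + 25*m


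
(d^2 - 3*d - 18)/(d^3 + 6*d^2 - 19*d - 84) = (d - 6)/(d^2 + 3*d - 28)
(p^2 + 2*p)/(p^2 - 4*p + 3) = p*(p + 2)/(p^2 - 4*p + 3)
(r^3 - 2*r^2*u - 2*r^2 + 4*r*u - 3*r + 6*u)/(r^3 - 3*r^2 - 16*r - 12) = (r^2 - 2*r*u - 3*r + 6*u)/(r^2 - 4*r - 12)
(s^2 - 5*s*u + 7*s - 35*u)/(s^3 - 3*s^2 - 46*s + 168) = (s - 5*u)/(s^2 - 10*s + 24)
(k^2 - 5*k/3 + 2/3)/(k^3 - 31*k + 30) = (k - 2/3)/(k^2 + k - 30)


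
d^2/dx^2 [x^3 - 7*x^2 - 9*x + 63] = 6*x - 14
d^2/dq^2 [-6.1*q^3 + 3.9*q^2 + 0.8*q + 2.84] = 7.8 - 36.6*q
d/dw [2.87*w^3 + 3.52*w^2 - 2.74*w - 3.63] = 8.61*w^2 + 7.04*w - 2.74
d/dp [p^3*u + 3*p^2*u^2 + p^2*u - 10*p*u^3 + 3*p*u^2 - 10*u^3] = u*(3*p^2 + 6*p*u + 2*p - 10*u^2 + 3*u)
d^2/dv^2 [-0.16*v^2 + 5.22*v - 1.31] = -0.320000000000000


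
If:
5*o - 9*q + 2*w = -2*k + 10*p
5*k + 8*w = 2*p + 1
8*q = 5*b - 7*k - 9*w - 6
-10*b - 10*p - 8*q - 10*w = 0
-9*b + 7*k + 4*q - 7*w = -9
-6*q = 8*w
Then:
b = 3067/2436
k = -2/609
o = -12227/6090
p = -1549/1218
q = 155/609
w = -155/812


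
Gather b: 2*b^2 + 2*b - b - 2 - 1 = 2*b^2 + b - 3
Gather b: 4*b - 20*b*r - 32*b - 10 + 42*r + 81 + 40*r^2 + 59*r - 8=b*(-20*r - 28) + 40*r^2 + 101*r + 63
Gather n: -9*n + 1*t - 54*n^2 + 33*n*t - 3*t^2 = -54*n^2 + n*(33*t - 9) - 3*t^2 + t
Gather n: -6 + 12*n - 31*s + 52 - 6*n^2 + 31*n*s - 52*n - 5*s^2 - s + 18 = -6*n^2 + n*(31*s - 40) - 5*s^2 - 32*s + 64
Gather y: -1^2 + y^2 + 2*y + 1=y^2 + 2*y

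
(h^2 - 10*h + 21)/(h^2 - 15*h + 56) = (h - 3)/(h - 8)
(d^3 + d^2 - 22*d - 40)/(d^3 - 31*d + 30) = (d^2 + 6*d + 8)/(d^2 + 5*d - 6)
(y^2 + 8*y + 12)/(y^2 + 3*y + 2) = (y + 6)/(y + 1)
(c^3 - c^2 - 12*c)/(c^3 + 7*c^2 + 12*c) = (c - 4)/(c + 4)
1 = 1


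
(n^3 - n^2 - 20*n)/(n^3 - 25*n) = (n + 4)/(n + 5)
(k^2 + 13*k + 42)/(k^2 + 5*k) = (k^2 + 13*k + 42)/(k*(k + 5))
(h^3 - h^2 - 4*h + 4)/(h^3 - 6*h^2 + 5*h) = (h^2 - 4)/(h*(h - 5))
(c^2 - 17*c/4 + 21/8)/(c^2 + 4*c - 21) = (8*c^2 - 34*c + 21)/(8*(c^2 + 4*c - 21))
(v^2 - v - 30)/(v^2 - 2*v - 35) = (v - 6)/(v - 7)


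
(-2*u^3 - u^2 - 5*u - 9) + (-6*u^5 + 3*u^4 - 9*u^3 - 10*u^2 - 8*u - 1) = -6*u^5 + 3*u^4 - 11*u^3 - 11*u^2 - 13*u - 10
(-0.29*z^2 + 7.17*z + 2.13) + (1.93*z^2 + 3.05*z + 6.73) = 1.64*z^2 + 10.22*z + 8.86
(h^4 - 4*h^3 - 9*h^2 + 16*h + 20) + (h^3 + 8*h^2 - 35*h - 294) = h^4 - 3*h^3 - h^2 - 19*h - 274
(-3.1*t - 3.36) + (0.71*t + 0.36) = -2.39*t - 3.0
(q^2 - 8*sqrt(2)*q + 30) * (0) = 0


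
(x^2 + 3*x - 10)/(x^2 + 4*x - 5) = (x - 2)/(x - 1)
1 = 1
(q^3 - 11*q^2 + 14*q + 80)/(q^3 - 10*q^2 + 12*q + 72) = (q^2 - 13*q + 40)/(q^2 - 12*q + 36)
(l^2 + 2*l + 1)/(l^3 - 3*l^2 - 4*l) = (l + 1)/(l*(l - 4))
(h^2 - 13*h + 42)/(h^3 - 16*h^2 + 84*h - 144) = (h - 7)/(h^2 - 10*h + 24)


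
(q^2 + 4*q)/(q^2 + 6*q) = (q + 4)/(q + 6)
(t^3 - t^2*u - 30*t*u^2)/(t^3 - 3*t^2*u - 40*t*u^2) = (t - 6*u)/(t - 8*u)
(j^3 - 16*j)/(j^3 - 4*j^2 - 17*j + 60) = j*(j - 4)/(j^2 - 8*j + 15)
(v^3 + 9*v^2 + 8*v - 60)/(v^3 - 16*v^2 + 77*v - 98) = (v^2 + 11*v + 30)/(v^2 - 14*v + 49)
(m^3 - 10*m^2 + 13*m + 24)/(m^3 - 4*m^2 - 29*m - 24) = (m - 3)/(m + 3)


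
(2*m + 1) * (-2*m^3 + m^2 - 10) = -4*m^4 + m^2 - 20*m - 10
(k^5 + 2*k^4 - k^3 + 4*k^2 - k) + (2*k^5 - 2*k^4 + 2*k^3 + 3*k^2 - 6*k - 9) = 3*k^5 + k^3 + 7*k^2 - 7*k - 9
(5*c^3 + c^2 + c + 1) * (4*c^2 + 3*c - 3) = 20*c^5 + 19*c^4 - 8*c^3 + 4*c^2 - 3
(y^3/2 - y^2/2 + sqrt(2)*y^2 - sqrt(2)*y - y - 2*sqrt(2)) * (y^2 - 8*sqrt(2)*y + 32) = y^5/2 - 3*sqrt(2)*y^4 - y^4/2 - y^3 + 3*sqrt(2)*y^3 + 38*sqrt(2)*y^2 - 32*sqrt(2)*y - 64*sqrt(2)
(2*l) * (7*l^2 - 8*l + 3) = 14*l^3 - 16*l^2 + 6*l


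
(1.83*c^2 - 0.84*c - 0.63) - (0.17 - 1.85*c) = 1.83*c^2 + 1.01*c - 0.8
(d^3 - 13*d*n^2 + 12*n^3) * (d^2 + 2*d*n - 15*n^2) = d^5 + 2*d^4*n - 28*d^3*n^2 - 14*d^2*n^3 + 219*d*n^4 - 180*n^5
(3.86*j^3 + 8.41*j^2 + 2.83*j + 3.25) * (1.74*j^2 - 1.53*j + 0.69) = 6.7164*j^5 + 8.7276*j^4 - 5.2797*j^3 + 7.128*j^2 - 3.0198*j + 2.2425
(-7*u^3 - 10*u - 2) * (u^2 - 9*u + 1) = -7*u^5 + 63*u^4 - 17*u^3 + 88*u^2 + 8*u - 2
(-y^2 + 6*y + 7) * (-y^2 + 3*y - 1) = y^4 - 9*y^3 + 12*y^2 + 15*y - 7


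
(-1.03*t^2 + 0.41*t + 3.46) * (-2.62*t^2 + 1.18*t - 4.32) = 2.6986*t^4 - 2.2896*t^3 - 4.1318*t^2 + 2.3116*t - 14.9472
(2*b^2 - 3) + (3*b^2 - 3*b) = 5*b^2 - 3*b - 3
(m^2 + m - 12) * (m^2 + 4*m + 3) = m^4 + 5*m^3 - 5*m^2 - 45*m - 36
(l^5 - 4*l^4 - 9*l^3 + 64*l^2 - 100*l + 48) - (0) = l^5 - 4*l^4 - 9*l^3 + 64*l^2 - 100*l + 48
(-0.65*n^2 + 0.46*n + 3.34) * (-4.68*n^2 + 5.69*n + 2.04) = 3.042*n^4 - 5.8513*n^3 - 14.3398*n^2 + 19.943*n + 6.8136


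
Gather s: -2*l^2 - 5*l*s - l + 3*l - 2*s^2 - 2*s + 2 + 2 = -2*l^2 + 2*l - 2*s^2 + s*(-5*l - 2) + 4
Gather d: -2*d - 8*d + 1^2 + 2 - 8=-10*d - 5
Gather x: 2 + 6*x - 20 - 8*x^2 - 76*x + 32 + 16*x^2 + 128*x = 8*x^2 + 58*x + 14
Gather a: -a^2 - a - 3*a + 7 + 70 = -a^2 - 4*a + 77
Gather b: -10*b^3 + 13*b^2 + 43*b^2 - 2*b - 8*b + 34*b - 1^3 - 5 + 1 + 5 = -10*b^3 + 56*b^2 + 24*b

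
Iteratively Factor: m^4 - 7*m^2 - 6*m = (m - 3)*(m^3 + 3*m^2 + 2*m) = (m - 3)*(m + 1)*(m^2 + 2*m) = m*(m - 3)*(m + 1)*(m + 2)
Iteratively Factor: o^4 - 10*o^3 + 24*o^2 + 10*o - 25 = (o + 1)*(o^3 - 11*o^2 + 35*o - 25) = (o - 5)*(o + 1)*(o^2 - 6*o + 5) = (o - 5)*(o - 1)*(o + 1)*(o - 5)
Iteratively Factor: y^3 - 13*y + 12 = (y - 3)*(y^2 + 3*y - 4) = (y - 3)*(y + 4)*(y - 1)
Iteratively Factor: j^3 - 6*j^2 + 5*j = (j - 5)*(j^2 - j) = j*(j - 5)*(j - 1)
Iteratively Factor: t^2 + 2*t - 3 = (t - 1)*(t + 3)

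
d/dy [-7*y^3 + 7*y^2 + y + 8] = -21*y^2 + 14*y + 1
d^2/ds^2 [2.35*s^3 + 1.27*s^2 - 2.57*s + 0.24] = 14.1*s + 2.54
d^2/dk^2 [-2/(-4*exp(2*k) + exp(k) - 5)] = 2*((1 - 16*exp(k))*(4*exp(2*k) - exp(k) + 5) + 2*(8*exp(k) - 1)^2*exp(k))*exp(k)/(4*exp(2*k) - exp(k) + 5)^3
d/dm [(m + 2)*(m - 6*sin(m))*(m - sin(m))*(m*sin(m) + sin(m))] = -(m + 1)*(m + 2)*(m - 6*sin(m))*(cos(m) - 1)*sin(m) - (m + 1)*(m + 2)*(m - sin(m))*(6*cos(m) - 1)*sin(m) + (m + 1)*(m - 6*sin(m))*(m - sin(m))*sin(m) + (m + 2)*(m - 6*sin(m))*(m - sin(m))*(m*cos(m) + sqrt(2)*sin(m + pi/4))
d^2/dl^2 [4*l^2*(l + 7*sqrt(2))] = 24*l + 56*sqrt(2)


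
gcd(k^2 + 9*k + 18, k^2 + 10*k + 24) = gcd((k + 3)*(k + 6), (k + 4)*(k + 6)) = k + 6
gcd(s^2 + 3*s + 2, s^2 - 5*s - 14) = s + 2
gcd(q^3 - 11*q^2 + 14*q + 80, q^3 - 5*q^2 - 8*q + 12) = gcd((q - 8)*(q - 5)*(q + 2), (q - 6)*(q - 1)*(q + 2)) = q + 2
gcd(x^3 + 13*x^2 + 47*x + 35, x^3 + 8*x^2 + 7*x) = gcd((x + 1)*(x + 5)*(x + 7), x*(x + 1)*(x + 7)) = x^2 + 8*x + 7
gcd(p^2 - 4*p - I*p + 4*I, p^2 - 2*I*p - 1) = p - I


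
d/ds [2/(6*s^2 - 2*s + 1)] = 4*(1 - 6*s)/(6*s^2 - 2*s + 1)^2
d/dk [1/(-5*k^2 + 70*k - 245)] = 2*(k - 7)/(5*(k^2 - 14*k + 49)^2)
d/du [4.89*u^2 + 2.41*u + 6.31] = 9.78*u + 2.41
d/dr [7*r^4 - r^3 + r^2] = r*(28*r^2 - 3*r + 2)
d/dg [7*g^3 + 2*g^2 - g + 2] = 21*g^2 + 4*g - 1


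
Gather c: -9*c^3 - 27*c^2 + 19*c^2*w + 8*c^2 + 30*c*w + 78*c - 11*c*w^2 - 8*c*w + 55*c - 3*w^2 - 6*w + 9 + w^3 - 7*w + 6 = -9*c^3 + c^2*(19*w - 19) + c*(-11*w^2 + 22*w + 133) + w^3 - 3*w^2 - 13*w + 15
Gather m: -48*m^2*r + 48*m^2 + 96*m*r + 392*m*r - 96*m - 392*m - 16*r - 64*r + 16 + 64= m^2*(48 - 48*r) + m*(488*r - 488) - 80*r + 80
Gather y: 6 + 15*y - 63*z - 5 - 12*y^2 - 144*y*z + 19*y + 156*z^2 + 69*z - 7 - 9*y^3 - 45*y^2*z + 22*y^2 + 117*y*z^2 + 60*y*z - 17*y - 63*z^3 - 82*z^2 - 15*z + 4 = -9*y^3 + y^2*(10 - 45*z) + y*(117*z^2 - 84*z + 17) - 63*z^3 + 74*z^2 - 9*z - 2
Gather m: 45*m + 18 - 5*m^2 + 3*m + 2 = -5*m^2 + 48*m + 20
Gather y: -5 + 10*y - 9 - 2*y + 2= 8*y - 12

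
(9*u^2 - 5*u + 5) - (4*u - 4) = 9*u^2 - 9*u + 9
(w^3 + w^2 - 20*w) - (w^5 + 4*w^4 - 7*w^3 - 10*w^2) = -w^5 - 4*w^4 + 8*w^3 + 11*w^2 - 20*w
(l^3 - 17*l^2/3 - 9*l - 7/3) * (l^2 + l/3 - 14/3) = l^5 - 16*l^4/3 - 140*l^3/9 + 190*l^2/9 + 371*l/9 + 98/9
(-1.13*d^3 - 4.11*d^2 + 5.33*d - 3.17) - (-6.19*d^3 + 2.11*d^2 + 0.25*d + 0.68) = 5.06*d^3 - 6.22*d^2 + 5.08*d - 3.85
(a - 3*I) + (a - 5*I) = 2*a - 8*I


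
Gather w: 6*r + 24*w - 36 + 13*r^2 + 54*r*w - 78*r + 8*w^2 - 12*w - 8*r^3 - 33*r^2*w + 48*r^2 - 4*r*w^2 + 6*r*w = -8*r^3 + 61*r^2 - 72*r + w^2*(8 - 4*r) + w*(-33*r^2 + 60*r + 12) - 36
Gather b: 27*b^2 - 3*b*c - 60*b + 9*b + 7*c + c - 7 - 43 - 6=27*b^2 + b*(-3*c - 51) + 8*c - 56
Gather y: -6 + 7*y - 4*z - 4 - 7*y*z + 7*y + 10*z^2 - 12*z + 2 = y*(14 - 7*z) + 10*z^2 - 16*z - 8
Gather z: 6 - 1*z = 6 - z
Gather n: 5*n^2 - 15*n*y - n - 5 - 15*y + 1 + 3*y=5*n^2 + n*(-15*y - 1) - 12*y - 4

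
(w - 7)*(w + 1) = w^2 - 6*w - 7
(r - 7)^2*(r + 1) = r^3 - 13*r^2 + 35*r + 49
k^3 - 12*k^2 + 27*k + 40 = (k - 8)*(k - 5)*(k + 1)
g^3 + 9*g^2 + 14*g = g*(g + 2)*(g + 7)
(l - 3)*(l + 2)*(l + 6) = l^3 + 5*l^2 - 12*l - 36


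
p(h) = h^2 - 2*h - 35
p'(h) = 2*h - 2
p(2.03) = -34.94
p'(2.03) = 2.06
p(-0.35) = -34.18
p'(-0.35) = -2.70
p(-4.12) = -9.79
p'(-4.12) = -10.24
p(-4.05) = -10.50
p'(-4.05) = -10.10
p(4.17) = -25.95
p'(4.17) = 6.34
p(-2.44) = -24.17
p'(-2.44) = -6.88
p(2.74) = -32.97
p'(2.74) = 3.48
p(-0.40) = -34.04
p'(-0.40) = -2.80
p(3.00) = -32.00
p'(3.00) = 4.00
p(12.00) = 85.00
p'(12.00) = 22.00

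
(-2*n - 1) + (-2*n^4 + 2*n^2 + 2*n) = -2*n^4 + 2*n^2 - 1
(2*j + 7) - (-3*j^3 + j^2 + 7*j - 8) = 3*j^3 - j^2 - 5*j + 15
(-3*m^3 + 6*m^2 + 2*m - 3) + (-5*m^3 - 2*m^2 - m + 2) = -8*m^3 + 4*m^2 + m - 1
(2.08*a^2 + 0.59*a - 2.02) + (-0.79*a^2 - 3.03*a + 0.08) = 1.29*a^2 - 2.44*a - 1.94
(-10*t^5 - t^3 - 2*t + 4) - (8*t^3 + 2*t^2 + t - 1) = -10*t^5 - 9*t^3 - 2*t^2 - 3*t + 5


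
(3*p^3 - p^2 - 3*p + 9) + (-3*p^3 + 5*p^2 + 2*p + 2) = 4*p^2 - p + 11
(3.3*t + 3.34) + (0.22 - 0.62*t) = 2.68*t + 3.56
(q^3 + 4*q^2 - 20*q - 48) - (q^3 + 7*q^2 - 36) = -3*q^2 - 20*q - 12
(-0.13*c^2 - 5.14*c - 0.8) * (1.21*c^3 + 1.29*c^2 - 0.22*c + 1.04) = -0.1573*c^5 - 6.3871*c^4 - 7.57*c^3 - 0.0364*c^2 - 5.1696*c - 0.832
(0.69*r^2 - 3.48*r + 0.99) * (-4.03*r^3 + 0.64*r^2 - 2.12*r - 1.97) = -2.7807*r^5 + 14.466*r^4 - 7.6797*r^3 + 6.6519*r^2 + 4.7568*r - 1.9503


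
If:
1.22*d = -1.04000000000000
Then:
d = -0.85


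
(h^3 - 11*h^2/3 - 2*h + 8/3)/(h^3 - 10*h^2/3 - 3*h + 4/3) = (3*h - 2)/(3*h - 1)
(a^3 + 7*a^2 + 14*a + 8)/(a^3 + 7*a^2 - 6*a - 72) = (a^2 + 3*a + 2)/(a^2 + 3*a - 18)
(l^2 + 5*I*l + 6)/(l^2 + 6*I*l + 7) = (l + 6*I)/(l + 7*I)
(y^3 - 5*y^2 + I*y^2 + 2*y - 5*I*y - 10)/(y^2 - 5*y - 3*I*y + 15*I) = (y^2 + I*y + 2)/(y - 3*I)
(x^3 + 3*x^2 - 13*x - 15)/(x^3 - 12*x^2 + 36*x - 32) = (x^3 + 3*x^2 - 13*x - 15)/(x^3 - 12*x^2 + 36*x - 32)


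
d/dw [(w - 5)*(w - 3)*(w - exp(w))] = (1 - exp(w))*(w - 5)*(w - 3) + (w - 5)*(w - exp(w)) + (w - 3)*(w - exp(w))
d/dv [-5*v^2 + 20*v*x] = -10*v + 20*x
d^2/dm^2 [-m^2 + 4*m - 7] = -2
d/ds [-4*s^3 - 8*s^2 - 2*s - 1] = -12*s^2 - 16*s - 2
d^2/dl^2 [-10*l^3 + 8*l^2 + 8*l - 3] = 16 - 60*l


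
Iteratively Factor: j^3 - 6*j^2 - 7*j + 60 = (j - 4)*(j^2 - 2*j - 15) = (j - 4)*(j + 3)*(j - 5)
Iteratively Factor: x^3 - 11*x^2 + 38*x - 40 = (x - 5)*(x^2 - 6*x + 8) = (x - 5)*(x - 2)*(x - 4)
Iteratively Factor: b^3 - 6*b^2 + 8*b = (b - 2)*(b^2 - 4*b) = b*(b - 2)*(b - 4)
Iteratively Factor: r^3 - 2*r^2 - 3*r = (r)*(r^2 - 2*r - 3) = r*(r - 3)*(r + 1)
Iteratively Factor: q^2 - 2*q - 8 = (q - 4)*(q + 2)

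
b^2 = b^2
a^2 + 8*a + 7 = (a + 1)*(a + 7)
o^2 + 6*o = o*(o + 6)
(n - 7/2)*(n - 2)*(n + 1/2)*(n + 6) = n^4 + n^3 - 103*n^2/4 + 29*n + 21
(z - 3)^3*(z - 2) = z^4 - 11*z^3 + 45*z^2 - 81*z + 54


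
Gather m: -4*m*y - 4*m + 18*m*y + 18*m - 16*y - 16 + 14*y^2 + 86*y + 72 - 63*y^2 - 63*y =m*(14*y + 14) - 49*y^2 + 7*y + 56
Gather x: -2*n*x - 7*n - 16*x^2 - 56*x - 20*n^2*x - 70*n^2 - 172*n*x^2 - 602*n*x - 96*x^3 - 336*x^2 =-70*n^2 - 7*n - 96*x^3 + x^2*(-172*n - 352) + x*(-20*n^2 - 604*n - 56)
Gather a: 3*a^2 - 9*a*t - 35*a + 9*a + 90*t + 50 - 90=3*a^2 + a*(-9*t - 26) + 90*t - 40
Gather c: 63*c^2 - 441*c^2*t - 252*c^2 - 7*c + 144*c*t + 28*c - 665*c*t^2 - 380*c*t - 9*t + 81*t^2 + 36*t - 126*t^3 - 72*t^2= c^2*(-441*t - 189) + c*(-665*t^2 - 236*t + 21) - 126*t^3 + 9*t^2 + 27*t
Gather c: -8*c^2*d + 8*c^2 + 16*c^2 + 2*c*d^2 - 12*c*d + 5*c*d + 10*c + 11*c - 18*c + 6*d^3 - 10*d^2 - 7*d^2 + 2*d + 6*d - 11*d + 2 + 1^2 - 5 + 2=c^2*(24 - 8*d) + c*(2*d^2 - 7*d + 3) + 6*d^3 - 17*d^2 - 3*d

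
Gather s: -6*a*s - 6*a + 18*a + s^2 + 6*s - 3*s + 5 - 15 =12*a + s^2 + s*(3 - 6*a) - 10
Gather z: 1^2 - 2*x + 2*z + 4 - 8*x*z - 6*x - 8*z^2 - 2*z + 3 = -8*x*z - 8*x - 8*z^2 + 8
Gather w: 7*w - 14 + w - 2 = 8*w - 16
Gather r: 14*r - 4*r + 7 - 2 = 10*r + 5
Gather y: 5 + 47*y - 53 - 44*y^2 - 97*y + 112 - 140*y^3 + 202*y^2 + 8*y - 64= -140*y^3 + 158*y^2 - 42*y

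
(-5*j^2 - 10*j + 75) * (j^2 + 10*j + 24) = -5*j^4 - 60*j^3 - 145*j^2 + 510*j + 1800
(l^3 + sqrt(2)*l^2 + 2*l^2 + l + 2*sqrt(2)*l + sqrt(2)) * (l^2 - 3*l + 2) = l^5 - l^4 + sqrt(2)*l^4 - 3*l^3 - sqrt(2)*l^3 - 3*sqrt(2)*l^2 + l^2 + sqrt(2)*l + 2*l + 2*sqrt(2)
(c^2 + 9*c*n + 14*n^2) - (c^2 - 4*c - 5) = 9*c*n + 4*c + 14*n^2 + 5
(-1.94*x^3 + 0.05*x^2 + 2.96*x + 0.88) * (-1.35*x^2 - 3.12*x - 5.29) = 2.619*x^5 + 5.9853*x^4 + 6.1106*x^3 - 10.6877*x^2 - 18.404*x - 4.6552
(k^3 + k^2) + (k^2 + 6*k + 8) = k^3 + 2*k^2 + 6*k + 8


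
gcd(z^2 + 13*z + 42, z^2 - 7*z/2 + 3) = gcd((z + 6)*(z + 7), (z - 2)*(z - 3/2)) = 1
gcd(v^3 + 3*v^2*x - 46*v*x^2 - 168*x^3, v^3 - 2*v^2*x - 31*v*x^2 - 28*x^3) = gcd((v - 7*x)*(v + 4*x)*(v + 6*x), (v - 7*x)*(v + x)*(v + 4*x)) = -v^2 + 3*v*x + 28*x^2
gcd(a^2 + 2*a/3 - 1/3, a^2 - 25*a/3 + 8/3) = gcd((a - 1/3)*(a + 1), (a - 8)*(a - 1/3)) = a - 1/3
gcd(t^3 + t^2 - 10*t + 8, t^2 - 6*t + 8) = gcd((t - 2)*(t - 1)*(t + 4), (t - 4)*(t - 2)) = t - 2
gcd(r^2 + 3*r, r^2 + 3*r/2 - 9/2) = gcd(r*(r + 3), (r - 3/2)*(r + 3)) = r + 3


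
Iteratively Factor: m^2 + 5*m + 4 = (m + 1)*(m + 4)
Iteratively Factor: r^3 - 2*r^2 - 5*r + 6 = (r - 1)*(r^2 - r - 6) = (r - 1)*(r + 2)*(r - 3)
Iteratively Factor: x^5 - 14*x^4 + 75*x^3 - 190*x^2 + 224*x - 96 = (x - 3)*(x^4 - 11*x^3 + 42*x^2 - 64*x + 32) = (x - 4)*(x - 3)*(x^3 - 7*x^2 + 14*x - 8) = (x - 4)*(x - 3)*(x - 1)*(x^2 - 6*x + 8) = (x - 4)^2*(x - 3)*(x - 1)*(x - 2)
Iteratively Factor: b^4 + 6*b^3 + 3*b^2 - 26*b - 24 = (b + 3)*(b^3 + 3*b^2 - 6*b - 8) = (b + 1)*(b + 3)*(b^2 + 2*b - 8) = (b - 2)*(b + 1)*(b + 3)*(b + 4)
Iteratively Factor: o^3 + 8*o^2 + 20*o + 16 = (o + 2)*(o^2 + 6*o + 8) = (o + 2)^2*(o + 4)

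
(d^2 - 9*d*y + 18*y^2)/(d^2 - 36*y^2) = (d - 3*y)/(d + 6*y)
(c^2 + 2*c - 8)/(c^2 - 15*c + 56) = (c^2 + 2*c - 8)/(c^2 - 15*c + 56)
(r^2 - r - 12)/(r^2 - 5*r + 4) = (r + 3)/(r - 1)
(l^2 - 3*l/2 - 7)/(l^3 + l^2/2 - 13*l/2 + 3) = (2*l^2 - 3*l - 14)/(2*l^3 + l^2 - 13*l + 6)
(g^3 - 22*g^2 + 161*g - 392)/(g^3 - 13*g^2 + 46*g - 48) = (g^2 - 14*g + 49)/(g^2 - 5*g + 6)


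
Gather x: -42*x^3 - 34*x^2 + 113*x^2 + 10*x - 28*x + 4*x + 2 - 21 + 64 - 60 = -42*x^3 + 79*x^2 - 14*x - 15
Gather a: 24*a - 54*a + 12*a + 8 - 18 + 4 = -18*a - 6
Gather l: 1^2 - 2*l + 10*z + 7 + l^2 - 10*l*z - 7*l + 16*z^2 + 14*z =l^2 + l*(-10*z - 9) + 16*z^2 + 24*z + 8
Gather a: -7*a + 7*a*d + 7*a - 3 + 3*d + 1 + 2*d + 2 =7*a*d + 5*d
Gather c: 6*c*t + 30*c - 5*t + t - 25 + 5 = c*(6*t + 30) - 4*t - 20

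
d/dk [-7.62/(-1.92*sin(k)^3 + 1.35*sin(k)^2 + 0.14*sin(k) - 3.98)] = (-43.8912*sin(k)^2 + 20.574*sin(k) + 1.0668)*cos(k)/(1.92*sin(k)^3 - 1.35*sin(k)^2 - 0.14*sin(k) + 3.98)^2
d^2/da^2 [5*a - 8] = 0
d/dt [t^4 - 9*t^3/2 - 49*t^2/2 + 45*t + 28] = 4*t^3 - 27*t^2/2 - 49*t + 45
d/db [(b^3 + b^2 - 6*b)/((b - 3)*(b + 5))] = (b^4 + 4*b^3 - 37*b^2 - 30*b + 90)/(b^4 + 4*b^3 - 26*b^2 - 60*b + 225)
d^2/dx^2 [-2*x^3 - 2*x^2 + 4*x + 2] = -12*x - 4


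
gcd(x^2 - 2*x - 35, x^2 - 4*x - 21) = x - 7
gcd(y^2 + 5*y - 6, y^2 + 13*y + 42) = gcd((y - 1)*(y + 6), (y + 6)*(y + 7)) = y + 6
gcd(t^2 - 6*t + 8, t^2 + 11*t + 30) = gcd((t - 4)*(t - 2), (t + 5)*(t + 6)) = 1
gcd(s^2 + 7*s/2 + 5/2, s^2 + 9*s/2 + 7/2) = s + 1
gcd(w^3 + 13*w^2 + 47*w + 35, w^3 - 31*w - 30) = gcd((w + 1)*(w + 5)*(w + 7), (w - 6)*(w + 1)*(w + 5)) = w^2 + 6*w + 5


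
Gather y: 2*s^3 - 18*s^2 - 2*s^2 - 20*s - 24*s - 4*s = 2*s^3 - 20*s^2 - 48*s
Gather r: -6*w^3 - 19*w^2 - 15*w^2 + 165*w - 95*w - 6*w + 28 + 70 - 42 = -6*w^3 - 34*w^2 + 64*w + 56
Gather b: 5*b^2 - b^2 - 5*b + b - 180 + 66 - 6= 4*b^2 - 4*b - 120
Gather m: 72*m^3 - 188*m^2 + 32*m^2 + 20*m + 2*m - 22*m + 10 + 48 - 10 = 72*m^3 - 156*m^2 + 48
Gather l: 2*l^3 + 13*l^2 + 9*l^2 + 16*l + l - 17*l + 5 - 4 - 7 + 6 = 2*l^3 + 22*l^2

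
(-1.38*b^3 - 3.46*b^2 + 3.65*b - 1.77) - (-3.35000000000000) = -1.38*b^3 - 3.46*b^2 + 3.65*b + 1.58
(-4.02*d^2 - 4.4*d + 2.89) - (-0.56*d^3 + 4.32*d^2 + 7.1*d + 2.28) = 0.56*d^3 - 8.34*d^2 - 11.5*d + 0.61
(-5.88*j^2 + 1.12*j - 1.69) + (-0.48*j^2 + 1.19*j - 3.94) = -6.36*j^2 + 2.31*j - 5.63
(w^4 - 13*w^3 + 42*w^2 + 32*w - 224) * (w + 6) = w^5 - 7*w^4 - 36*w^3 + 284*w^2 - 32*w - 1344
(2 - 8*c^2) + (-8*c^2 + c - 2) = -16*c^2 + c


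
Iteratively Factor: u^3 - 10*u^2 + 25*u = (u - 5)*(u^2 - 5*u) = (u - 5)^2*(u)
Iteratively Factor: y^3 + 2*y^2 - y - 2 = (y - 1)*(y^2 + 3*y + 2) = (y - 1)*(y + 1)*(y + 2)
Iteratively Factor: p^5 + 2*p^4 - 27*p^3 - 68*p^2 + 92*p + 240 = (p + 4)*(p^4 - 2*p^3 - 19*p^2 + 8*p + 60) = (p + 2)*(p + 4)*(p^3 - 4*p^2 - 11*p + 30) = (p - 5)*(p + 2)*(p + 4)*(p^2 + p - 6) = (p - 5)*(p + 2)*(p + 3)*(p + 4)*(p - 2)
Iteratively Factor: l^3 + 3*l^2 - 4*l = (l - 1)*(l^2 + 4*l) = l*(l - 1)*(l + 4)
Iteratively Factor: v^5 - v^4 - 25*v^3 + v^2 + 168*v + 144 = (v - 4)*(v^4 + 3*v^3 - 13*v^2 - 51*v - 36) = (v - 4)*(v + 3)*(v^3 - 13*v - 12) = (v - 4)*(v + 1)*(v + 3)*(v^2 - v - 12) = (v - 4)^2*(v + 1)*(v + 3)*(v + 3)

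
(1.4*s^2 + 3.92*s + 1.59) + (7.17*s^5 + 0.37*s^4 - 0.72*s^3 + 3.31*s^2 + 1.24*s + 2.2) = 7.17*s^5 + 0.37*s^4 - 0.72*s^3 + 4.71*s^2 + 5.16*s + 3.79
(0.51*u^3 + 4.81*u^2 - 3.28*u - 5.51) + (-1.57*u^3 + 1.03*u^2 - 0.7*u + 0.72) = -1.06*u^3 + 5.84*u^2 - 3.98*u - 4.79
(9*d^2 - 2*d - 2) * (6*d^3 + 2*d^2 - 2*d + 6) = 54*d^5 + 6*d^4 - 34*d^3 + 54*d^2 - 8*d - 12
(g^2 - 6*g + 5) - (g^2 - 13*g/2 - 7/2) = g/2 + 17/2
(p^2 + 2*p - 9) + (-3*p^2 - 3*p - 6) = -2*p^2 - p - 15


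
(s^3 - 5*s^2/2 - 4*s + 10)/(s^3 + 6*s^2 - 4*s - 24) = (s - 5/2)/(s + 6)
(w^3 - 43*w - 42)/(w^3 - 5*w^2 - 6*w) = (w^2 - w - 42)/(w*(w - 6))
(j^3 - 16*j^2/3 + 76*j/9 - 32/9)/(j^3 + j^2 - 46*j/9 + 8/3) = (3*j^2 - 14*j + 16)/(3*j^2 + 5*j - 12)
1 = 1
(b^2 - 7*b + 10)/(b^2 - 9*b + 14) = (b - 5)/(b - 7)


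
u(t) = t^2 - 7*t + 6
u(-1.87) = 22.59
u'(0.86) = -5.28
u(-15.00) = 336.00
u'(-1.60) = -10.20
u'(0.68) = -5.64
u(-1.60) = 19.76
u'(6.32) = 5.64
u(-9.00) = 150.00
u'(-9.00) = -25.00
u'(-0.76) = -8.52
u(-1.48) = 18.55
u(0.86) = 0.72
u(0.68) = 1.70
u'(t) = 2*t - 7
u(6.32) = 1.70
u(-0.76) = 11.90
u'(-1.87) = -10.74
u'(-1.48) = -9.96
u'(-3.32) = -13.64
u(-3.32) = 40.26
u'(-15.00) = -37.00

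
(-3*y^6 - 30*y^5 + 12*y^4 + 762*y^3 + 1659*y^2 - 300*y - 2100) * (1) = -3*y^6 - 30*y^5 + 12*y^4 + 762*y^3 + 1659*y^2 - 300*y - 2100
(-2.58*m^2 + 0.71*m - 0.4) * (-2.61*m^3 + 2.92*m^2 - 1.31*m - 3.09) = 6.7338*m^5 - 9.3867*m^4 + 6.497*m^3 + 5.8741*m^2 - 1.6699*m + 1.236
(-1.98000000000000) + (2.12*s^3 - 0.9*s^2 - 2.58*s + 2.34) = 2.12*s^3 - 0.9*s^2 - 2.58*s + 0.36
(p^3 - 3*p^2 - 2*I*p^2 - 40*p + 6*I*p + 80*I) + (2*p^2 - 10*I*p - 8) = p^3 - p^2 - 2*I*p^2 - 40*p - 4*I*p - 8 + 80*I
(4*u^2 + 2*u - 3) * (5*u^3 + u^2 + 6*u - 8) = 20*u^5 + 14*u^4 + 11*u^3 - 23*u^2 - 34*u + 24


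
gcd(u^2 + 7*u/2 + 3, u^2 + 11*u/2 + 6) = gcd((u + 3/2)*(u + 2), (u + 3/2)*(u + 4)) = u + 3/2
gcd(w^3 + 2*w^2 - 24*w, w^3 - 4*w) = w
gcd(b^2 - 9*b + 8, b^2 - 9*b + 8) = b^2 - 9*b + 8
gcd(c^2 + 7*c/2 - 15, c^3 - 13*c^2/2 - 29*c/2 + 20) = 1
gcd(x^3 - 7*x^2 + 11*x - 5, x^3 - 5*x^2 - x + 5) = x^2 - 6*x + 5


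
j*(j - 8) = j^2 - 8*j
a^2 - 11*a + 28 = (a - 7)*(a - 4)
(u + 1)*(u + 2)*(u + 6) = u^3 + 9*u^2 + 20*u + 12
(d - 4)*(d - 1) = d^2 - 5*d + 4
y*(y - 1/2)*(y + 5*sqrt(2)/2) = y^3 - y^2/2 + 5*sqrt(2)*y^2/2 - 5*sqrt(2)*y/4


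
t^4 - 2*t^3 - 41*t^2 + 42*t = t*(t - 7)*(t - 1)*(t + 6)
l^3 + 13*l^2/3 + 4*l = l*(l + 4/3)*(l + 3)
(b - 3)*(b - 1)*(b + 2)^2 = b^4 - 9*b^2 - 4*b + 12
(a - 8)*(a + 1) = a^2 - 7*a - 8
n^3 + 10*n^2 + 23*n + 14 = (n + 1)*(n + 2)*(n + 7)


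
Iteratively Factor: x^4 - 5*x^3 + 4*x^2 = (x)*(x^3 - 5*x^2 + 4*x) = x*(x - 1)*(x^2 - 4*x) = x*(x - 4)*(x - 1)*(x)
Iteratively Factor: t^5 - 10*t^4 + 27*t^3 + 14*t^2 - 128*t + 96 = (t - 4)*(t^4 - 6*t^3 + 3*t^2 + 26*t - 24) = (t - 4)*(t - 1)*(t^3 - 5*t^2 - 2*t + 24) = (t - 4)*(t - 3)*(t - 1)*(t^2 - 2*t - 8) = (t - 4)^2*(t - 3)*(t - 1)*(t + 2)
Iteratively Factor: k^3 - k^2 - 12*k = (k + 3)*(k^2 - 4*k) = (k - 4)*(k + 3)*(k)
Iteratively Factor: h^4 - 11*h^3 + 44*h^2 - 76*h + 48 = (h - 2)*(h^3 - 9*h^2 + 26*h - 24) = (h - 2)^2*(h^2 - 7*h + 12) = (h - 3)*(h - 2)^2*(h - 4)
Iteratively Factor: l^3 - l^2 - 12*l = (l)*(l^2 - l - 12) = l*(l - 4)*(l + 3)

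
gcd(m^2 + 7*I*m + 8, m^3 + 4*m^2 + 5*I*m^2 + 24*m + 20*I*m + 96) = m + 8*I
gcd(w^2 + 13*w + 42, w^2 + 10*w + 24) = w + 6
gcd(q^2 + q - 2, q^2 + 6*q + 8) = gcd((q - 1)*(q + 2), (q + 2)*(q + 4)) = q + 2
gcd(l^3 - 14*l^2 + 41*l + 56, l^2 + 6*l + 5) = l + 1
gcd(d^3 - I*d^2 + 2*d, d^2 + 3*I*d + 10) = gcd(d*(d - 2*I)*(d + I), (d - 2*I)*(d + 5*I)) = d - 2*I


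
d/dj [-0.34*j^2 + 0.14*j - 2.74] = 0.14 - 0.68*j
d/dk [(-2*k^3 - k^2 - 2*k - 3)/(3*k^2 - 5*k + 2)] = (-6*k^4 + 20*k^3 - k^2 + 14*k - 19)/(9*k^4 - 30*k^3 + 37*k^2 - 20*k + 4)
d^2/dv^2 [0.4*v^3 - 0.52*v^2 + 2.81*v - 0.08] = 2.4*v - 1.04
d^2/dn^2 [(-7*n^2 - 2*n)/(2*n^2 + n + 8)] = 12*(n^3 + 56*n^2 + 16*n - 72)/(8*n^6 + 12*n^5 + 102*n^4 + 97*n^3 + 408*n^2 + 192*n + 512)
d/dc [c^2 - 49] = 2*c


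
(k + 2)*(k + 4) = k^2 + 6*k + 8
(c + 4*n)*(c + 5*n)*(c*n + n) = c^3*n + 9*c^2*n^2 + c^2*n + 20*c*n^3 + 9*c*n^2 + 20*n^3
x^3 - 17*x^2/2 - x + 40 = (x - 8)*(x - 5/2)*(x + 2)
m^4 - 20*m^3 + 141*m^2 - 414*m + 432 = (m - 8)*(m - 6)*(m - 3)^2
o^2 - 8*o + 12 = (o - 6)*(o - 2)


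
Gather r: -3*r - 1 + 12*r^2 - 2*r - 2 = 12*r^2 - 5*r - 3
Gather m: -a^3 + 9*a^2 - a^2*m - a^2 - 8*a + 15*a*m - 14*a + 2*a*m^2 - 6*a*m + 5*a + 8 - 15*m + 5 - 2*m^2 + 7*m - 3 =-a^3 + 8*a^2 - 17*a + m^2*(2*a - 2) + m*(-a^2 + 9*a - 8) + 10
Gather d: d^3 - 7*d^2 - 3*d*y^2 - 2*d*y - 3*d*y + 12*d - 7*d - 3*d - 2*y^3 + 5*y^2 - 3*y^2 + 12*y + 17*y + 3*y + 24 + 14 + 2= d^3 - 7*d^2 + d*(-3*y^2 - 5*y + 2) - 2*y^3 + 2*y^2 + 32*y + 40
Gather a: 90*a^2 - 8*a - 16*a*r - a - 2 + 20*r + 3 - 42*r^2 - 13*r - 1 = 90*a^2 + a*(-16*r - 9) - 42*r^2 + 7*r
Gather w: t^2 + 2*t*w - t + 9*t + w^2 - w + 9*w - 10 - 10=t^2 + 8*t + w^2 + w*(2*t + 8) - 20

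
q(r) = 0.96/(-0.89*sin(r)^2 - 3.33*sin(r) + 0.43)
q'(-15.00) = -0.32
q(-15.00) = 0.43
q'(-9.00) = -0.83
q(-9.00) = 0.58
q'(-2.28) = -0.21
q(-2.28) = 0.39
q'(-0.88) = 0.20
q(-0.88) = 0.39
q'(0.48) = 2.10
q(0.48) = -0.74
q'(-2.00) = -0.09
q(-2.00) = 0.35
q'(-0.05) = 8.80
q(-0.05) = 1.62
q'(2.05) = -0.21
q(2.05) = -0.30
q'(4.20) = -0.12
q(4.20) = 0.36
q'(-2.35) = -0.25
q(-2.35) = 0.41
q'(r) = 0.96*(1.78*sin(r)*cos(r) + 3.33*cos(r))/(-0.89*sin(r)^2 - 3.33*sin(r) + 0.43)^2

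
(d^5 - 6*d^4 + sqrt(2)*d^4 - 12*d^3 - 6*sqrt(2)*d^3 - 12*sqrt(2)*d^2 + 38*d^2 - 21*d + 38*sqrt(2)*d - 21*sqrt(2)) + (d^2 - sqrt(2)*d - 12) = d^5 - 6*d^4 + sqrt(2)*d^4 - 12*d^3 - 6*sqrt(2)*d^3 - 12*sqrt(2)*d^2 + 39*d^2 - 21*d + 37*sqrt(2)*d - 21*sqrt(2) - 12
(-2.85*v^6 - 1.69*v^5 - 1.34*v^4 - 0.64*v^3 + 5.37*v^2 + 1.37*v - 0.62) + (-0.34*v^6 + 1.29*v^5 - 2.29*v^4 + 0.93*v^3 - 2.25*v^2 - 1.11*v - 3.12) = -3.19*v^6 - 0.4*v^5 - 3.63*v^4 + 0.29*v^3 + 3.12*v^2 + 0.26*v - 3.74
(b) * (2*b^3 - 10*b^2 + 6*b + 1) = 2*b^4 - 10*b^3 + 6*b^2 + b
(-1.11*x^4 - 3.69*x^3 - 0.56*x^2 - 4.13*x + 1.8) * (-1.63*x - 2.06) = 1.8093*x^5 + 8.3013*x^4 + 8.5142*x^3 + 7.8855*x^2 + 5.5738*x - 3.708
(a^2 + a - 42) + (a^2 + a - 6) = 2*a^2 + 2*a - 48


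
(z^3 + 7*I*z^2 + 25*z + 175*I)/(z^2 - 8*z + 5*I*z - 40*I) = (z^2 + 2*I*z + 35)/(z - 8)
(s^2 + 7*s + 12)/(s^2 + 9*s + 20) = (s + 3)/(s + 5)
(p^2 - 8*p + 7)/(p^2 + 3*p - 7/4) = 4*(p^2 - 8*p + 7)/(4*p^2 + 12*p - 7)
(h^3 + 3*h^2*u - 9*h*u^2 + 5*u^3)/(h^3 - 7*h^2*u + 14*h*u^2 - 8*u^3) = (h^2 + 4*h*u - 5*u^2)/(h^2 - 6*h*u + 8*u^2)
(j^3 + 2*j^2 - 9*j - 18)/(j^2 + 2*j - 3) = (j^2 - j - 6)/(j - 1)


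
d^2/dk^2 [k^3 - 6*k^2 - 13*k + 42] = 6*k - 12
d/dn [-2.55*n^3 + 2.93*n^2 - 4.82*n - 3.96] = -7.65*n^2 + 5.86*n - 4.82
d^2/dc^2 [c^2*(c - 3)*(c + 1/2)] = 12*c^2 - 15*c - 3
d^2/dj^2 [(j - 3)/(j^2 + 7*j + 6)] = 2*((j - 3)*(2*j + 7)^2 - (3*j + 4)*(j^2 + 7*j + 6))/(j^2 + 7*j + 6)^3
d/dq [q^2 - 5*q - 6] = 2*q - 5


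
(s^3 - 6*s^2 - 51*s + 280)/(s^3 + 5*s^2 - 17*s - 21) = (s^2 - 13*s + 40)/(s^2 - 2*s - 3)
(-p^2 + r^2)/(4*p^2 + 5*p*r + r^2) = (-p + r)/(4*p + r)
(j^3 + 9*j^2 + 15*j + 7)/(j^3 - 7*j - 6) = (j^2 + 8*j + 7)/(j^2 - j - 6)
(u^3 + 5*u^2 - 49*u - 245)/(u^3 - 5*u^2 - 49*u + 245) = (u + 5)/(u - 5)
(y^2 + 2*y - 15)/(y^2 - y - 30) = (y - 3)/(y - 6)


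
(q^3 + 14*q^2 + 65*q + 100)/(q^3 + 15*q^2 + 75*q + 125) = (q + 4)/(q + 5)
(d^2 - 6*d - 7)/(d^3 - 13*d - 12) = (d - 7)/(d^2 - d - 12)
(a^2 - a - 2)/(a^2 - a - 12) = (-a^2 + a + 2)/(-a^2 + a + 12)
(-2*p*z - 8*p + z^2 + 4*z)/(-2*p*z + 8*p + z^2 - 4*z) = (z + 4)/(z - 4)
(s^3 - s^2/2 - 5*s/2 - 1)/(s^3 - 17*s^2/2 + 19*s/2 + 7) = (s + 1)/(s - 7)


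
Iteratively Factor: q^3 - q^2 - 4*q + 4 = (q - 1)*(q^2 - 4) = (q - 1)*(q + 2)*(q - 2)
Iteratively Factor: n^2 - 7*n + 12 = (n - 3)*(n - 4)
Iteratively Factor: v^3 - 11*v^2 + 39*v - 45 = (v - 5)*(v^2 - 6*v + 9) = (v - 5)*(v - 3)*(v - 3)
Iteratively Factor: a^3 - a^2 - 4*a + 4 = (a - 2)*(a^2 + a - 2) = (a - 2)*(a - 1)*(a + 2)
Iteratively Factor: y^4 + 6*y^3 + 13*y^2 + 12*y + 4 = (y + 2)*(y^3 + 4*y^2 + 5*y + 2) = (y + 1)*(y + 2)*(y^2 + 3*y + 2) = (y + 1)*(y + 2)^2*(y + 1)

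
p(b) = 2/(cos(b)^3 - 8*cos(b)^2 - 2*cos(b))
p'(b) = 2*(3*sin(b)*cos(b)^2 - 16*sin(b)*cos(b) - 2*sin(b))/(cos(b)^3 - 8*cos(b)^2 - 2*cos(b))^2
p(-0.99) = -0.60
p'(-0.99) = 1.48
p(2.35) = -0.69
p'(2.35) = 1.82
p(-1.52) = -16.39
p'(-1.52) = 376.12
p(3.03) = -0.29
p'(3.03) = 0.08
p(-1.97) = -4.08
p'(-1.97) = -35.86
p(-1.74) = 19.02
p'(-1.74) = -138.96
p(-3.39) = -0.31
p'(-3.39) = 0.19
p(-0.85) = -0.44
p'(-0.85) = 0.83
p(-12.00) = -0.29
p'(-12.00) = -0.31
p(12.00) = -0.29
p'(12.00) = 0.31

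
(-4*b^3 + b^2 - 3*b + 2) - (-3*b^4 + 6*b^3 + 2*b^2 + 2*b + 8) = 3*b^4 - 10*b^3 - b^2 - 5*b - 6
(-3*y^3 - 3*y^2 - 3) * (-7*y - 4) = 21*y^4 + 33*y^3 + 12*y^2 + 21*y + 12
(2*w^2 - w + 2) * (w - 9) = 2*w^3 - 19*w^2 + 11*w - 18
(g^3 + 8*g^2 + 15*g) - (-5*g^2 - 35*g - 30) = g^3 + 13*g^2 + 50*g + 30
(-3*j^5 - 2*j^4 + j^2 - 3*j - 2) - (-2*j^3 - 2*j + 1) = -3*j^5 - 2*j^4 + 2*j^3 + j^2 - j - 3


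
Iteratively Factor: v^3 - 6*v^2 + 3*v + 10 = (v - 2)*(v^2 - 4*v - 5) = (v - 5)*(v - 2)*(v + 1)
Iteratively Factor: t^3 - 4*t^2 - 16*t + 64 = (t + 4)*(t^2 - 8*t + 16) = (t - 4)*(t + 4)*(t - 4)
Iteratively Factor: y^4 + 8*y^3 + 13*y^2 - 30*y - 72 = (y + 3)*(y^3 + 5*y^2 - 2*y - 24) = (y + 3)^2*(y^2 + 2*y - 8) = (y - 2)*(y + 3)^2*(y + 4)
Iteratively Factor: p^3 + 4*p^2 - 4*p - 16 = (p + 4)*(p^2 - 4) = (p - 2)*(p + 4)*(p + 2)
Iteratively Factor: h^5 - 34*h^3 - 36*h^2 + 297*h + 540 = (h + 3)*(h^4 - 3*h^3 - 25*h^2 + 39*h + 180) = (h - 4)*(h + 3)*(h^3 + h^2 - 21*h - 45) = (h - 5)*(h - 4)*(h + 3)*(h^2 + 6*h + 9) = (h - 5)*(h - 4)*(h + 3)^2*(h + 3)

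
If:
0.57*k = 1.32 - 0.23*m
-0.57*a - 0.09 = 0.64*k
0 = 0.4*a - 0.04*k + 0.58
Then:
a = -1.34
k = 1.06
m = 3.12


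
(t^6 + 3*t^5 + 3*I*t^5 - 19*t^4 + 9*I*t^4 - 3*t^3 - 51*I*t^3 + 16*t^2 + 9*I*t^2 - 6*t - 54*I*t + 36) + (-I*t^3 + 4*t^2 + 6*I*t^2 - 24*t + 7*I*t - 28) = t^6 + 3*t^5 + 3*I*t^5 - 19*t^4 + 9*I*t^4 - 3*t^3 - 52*I*t^3 + 20*t^2 + 15*I*t^2 - 30*t - 47*I*t + 8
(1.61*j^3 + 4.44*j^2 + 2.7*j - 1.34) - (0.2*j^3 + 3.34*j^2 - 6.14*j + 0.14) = 1.41*j^3 + 1.1*j^2 + 8.84*j - 1.48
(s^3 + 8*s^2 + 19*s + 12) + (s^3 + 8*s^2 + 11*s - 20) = 2*s^3 + 16*s^2 + 30*s - 8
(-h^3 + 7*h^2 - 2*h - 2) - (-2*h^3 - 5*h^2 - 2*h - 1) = h^3 + 12*h^2 - 1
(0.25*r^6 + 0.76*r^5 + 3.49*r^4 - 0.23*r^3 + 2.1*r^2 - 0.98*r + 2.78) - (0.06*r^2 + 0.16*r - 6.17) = 0.25*r^6 + 0.76*r^5 + 3.49*r^4 - 0.23*r^3 + 2.04*r^2 - 1.14*r + 8.95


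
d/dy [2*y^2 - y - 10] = 4*y - 1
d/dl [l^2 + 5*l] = 2*l + 5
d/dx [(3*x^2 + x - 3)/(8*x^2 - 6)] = (-4*x^2 + 6*x - 3)/(2*(16*x^4 - 24*x^2 + 9))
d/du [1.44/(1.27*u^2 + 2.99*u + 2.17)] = (-3.6576*u - 4.3056)/(1.27*u^2 + 2.99*u + 2.17)^2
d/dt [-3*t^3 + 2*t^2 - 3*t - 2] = -9*t^2 + 4*t - 3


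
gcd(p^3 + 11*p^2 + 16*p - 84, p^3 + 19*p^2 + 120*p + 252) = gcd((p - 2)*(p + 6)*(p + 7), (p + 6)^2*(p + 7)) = p^2 + 13*p + 42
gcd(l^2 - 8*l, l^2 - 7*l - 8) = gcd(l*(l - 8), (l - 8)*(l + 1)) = l - 8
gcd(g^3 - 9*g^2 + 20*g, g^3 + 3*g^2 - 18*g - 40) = g - 4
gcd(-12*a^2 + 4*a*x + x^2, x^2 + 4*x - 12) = 1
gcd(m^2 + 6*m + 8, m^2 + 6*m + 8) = m^2 + 6*m + 8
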